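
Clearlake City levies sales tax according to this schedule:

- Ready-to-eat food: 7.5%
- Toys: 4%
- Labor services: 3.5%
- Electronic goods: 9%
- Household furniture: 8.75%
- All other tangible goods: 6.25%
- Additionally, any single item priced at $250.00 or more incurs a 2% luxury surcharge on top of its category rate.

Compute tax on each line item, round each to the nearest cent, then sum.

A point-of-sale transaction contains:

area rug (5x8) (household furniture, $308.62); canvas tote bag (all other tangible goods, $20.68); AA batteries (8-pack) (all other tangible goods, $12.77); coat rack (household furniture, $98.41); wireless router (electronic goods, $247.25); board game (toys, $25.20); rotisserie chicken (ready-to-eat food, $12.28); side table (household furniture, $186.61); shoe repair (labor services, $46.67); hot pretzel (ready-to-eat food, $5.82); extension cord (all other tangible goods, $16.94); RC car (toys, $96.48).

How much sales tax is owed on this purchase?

Area rug (5x8) $308.62: household furniture → 8.75% + 2% surcharge = 10.75% → $33.18
Canvas tote bag $20.68: all other tangible goods → 6.25% → $1.29
AA batteries (8-pack) $12.77: all other tangible goods → 6.25% → $0.80
Coat rack $98.41: household furniture → 8.75% → $8.61
Wireless router $247.25: electronic goods → 9% → $22.25
Board game $25.20: toys → 4% → $1.01
Rotisserie chicken $12.28: ready-to-eat food → 7.5% → $0.92
Side table $186.61: household furniture → 8.75% → $16.33
Shoe repair $46.67: labor services → 3.5% → $1.63
Hot pretzel $5.82: ready-to-eat food → 7.5% → $0.44
Extension cord $16.94: all other tangible goods → 6.25% → $1.06
RC car $96.48: toys → 4% → $3.86
Total tax = $33.18 + $1.29 + $0.80 + $8.61 + $22.25 + $1.01 + $0.92 + $16.33 + $1.63 + $0.44 + $1.06 + $3.86 = $91.38

$91.38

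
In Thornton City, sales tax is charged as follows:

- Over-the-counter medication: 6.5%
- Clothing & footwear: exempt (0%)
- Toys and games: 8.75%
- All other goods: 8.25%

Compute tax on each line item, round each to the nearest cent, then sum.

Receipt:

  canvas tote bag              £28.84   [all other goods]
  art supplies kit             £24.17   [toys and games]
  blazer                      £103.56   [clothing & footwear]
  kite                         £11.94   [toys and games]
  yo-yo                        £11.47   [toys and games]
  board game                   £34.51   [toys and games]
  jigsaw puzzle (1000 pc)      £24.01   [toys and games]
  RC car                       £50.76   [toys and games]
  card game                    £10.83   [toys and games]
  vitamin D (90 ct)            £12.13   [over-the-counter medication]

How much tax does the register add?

£17.83

Canvas tote bag £28.84: all other goods → 8.25% → £2.38
Art supplies kit £24.17: toys and games → 8.75% → £2.11
Blazer £103.56: clothing & footwear → 0% → £0.00
Kite £11.94: toys and games → 8.75% → £1.04
Yo-yo £11.47: toys and games → 8.75% → £1.00
Board game £34.51: toys and games → 8.75% → £3.02
Jigsaw puzzle (1000 pc) £24.01: toys and games → 8.75% → £2.10
RC car £50.76: toys and games → 8.75% → £4.44
Card game £10.83: toys and games → 8.75% → £0.95
Vitamin D (90 ct) £12.13: over-the-counter medication → 6.5% → £0.79
Total tax = £2.38 + £2.11 + £1.04 + £1.00 + £3.02 + £2.10 + £4.44 + £0.95 + £0.79 = £17.83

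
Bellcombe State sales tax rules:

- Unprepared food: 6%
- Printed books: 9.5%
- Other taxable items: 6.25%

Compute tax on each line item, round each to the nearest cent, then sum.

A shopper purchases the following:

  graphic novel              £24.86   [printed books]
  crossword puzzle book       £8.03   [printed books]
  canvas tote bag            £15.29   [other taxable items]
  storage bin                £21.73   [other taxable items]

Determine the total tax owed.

Graphic novel £24.86: printed books → 9.5% → £2.36
Crossword puzzle book £8.03: printed books → 9.5% → £0.76
Canvas tote bag £15.29: other taxable items → 6.25% → £0.96
Storage bin £21.73: other taxable items → 6.25% → £1.36
Total tax = £2.36 + £0.76 + £0.96 + £1.36 = £5.44

£5.44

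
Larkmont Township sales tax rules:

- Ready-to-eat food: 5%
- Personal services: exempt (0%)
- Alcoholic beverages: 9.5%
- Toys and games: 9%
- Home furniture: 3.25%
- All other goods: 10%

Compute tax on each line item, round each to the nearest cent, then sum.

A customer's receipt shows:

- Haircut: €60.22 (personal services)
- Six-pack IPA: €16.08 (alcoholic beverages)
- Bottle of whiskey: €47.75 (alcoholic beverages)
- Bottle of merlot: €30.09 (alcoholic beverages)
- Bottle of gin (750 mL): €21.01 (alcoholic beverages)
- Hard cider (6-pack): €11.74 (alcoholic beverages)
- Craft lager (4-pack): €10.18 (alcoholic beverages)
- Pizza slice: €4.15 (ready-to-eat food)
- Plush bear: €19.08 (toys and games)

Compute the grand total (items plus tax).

Haircut €60.22: personal services → 0% → €0.00
Six-pack IPA €16.08: alcoholic beverages → 9.5% → €1.53
Bottle of whiskey €47.75: alcoholic beverages → 9.5% → €4.54
Bottle of merlot €30.09: alcoholic beverages → 9.5% → €2.86
Bottle of gin (750 mL) €21.01: alcoholic beverages → 9.5% → €2.00
Hard cider (6-pack) €11.74: alcoholic beverages → 9.5% → €1.12
Craft lager (4-pack) €10.18: alcoholic beverages → 9.5% → €0.97
Pizza slice €4.15: ready-to-eat food → 5% → €0.21
Plush bear €19.08: toys and games → 9% → €1.72
Subtotal = €220.30; tax = €14.95; total due = €235.25

€235.25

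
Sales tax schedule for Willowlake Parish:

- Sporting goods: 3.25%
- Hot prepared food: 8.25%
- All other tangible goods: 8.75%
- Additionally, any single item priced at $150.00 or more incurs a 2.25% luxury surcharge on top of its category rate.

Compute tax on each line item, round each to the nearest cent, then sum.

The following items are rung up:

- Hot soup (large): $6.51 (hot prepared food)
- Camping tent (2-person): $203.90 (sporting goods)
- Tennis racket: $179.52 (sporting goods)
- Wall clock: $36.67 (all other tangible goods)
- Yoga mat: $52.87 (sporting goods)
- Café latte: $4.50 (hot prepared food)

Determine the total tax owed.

Hot soup (large) $6.51: hot prepared food → 8.25% → $0.54
Camping tent (2-person) $203.90: sporting goods → 3.25% + 2.25% surcharge = 5.5% → $11.21
Tennis racket $179.52: sporting goods → 3.25% + 2.25% surcharge = 5.5% → $9.87
Wall clock $36.67: all other tangible goods → 8.75% → $3.21
Yoga mat $52.87: sporting goods → 3.25% → $1.72
Café latte $4.50: hot prepared food → 8.25% → $0.37
Total tax = $0.54 + $11.21 + $9.87 + $3.21 + $1.72 + $0.37 = $26.92

$26.92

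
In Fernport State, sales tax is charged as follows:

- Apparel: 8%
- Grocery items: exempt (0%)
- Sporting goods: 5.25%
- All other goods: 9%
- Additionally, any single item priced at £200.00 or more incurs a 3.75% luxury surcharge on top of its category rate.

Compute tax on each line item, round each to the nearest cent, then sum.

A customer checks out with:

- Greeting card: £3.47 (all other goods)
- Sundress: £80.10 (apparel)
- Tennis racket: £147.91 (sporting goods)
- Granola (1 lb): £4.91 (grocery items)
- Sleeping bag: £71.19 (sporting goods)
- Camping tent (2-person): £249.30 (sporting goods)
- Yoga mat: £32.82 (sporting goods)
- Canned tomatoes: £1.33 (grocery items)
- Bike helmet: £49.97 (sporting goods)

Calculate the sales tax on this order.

£45.01

Greeting card £3.47: all other goods → 9% → £0.31
Sundress £80.10: apparel → 8% → £6.41
Tennis racket £147.91: sporting goods → 5.25% → £7.77
Granola (1 lb) £4.91: grocery items → 0% → £0.00
Sleeping bag £71.19: sporting goods → 5.25% → £3.74
Camping tent (2-person) £249.30: sporting goods → 5.25% + 3.75% surcharge = 9% → £22.44
Yoga mat £32.82: sporting goods → 5.25% → £1.72
Canned tomatoes £1.33: grocery items → 0% → £0.00
Bike helmet £49.97: sporting goods → 5.25% → £2.62
Total tax = £0.31 + £6.41 + £7.77 + £3.74 + £22.44 + £1.72 + £2.62 = £45.01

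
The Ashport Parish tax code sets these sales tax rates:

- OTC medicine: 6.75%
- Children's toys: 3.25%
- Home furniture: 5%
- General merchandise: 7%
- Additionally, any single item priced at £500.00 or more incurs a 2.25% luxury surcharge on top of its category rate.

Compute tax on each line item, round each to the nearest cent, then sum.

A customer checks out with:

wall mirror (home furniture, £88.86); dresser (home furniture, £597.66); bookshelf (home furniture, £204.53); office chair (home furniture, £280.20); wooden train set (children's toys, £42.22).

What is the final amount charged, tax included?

£1286.85

Wall mirror £88.86: home furniture → 5% → £4.44
Dresser £597.66: home furniture → 5% + 2.25% surcharge = 7.25% → £43.33
Bookshelf £204.53: home furniture → 5% → £10.23
Office chair £280.20: home furniture → 5% → £14.01
Wooden train set £42.22: children's toys → 3.25% → £1.37
Subtotal = £1213.47; tax = £73.38; total due = £1286.85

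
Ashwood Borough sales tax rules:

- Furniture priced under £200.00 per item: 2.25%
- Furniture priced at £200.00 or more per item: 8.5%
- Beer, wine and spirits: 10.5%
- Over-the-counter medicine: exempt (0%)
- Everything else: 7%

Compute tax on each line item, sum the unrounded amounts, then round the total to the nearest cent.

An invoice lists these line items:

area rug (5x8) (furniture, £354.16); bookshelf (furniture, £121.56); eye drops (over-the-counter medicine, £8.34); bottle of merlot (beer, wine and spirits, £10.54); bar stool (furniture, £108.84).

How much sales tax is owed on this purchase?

Area rug (5x8) £354.16: furniture, £200.00 or more → 8.5% → £30.1036
Bookshelf £121.56: furniture, under £200.00 → 2.25% → £2.7351
Eye drops £8.34: over-the-counter medicine → 0% → £0.00
Bottle of merlot £10.54: beer, wine and spirits → 10.5% → £1.1067
Bar stool £108.84: furniture, under £200.00 → 2.25% → £2.4489
Unrounded tax sum = £36.3943 → £36.39

£36.39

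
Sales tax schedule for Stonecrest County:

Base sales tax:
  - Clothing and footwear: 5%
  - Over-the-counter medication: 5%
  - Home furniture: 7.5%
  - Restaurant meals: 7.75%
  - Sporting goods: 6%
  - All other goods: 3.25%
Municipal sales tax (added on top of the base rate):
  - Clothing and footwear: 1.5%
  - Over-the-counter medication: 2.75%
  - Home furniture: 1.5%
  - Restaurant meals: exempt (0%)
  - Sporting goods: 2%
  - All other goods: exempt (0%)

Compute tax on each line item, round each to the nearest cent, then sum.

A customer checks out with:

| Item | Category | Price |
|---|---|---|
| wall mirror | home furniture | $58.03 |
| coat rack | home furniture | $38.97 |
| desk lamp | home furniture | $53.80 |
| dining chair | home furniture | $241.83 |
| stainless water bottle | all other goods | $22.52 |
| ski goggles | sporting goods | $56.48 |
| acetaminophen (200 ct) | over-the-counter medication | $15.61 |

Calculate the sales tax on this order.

Wall mirror $58.03: home furniture → 7.5% + 1.5% municipal = 9% → $5.22
Coat rack $38.97: home furniture → 7.5% + 1.5% municipal = 9% → $3.51
Desk lamp $53.80: home furniture → 7.5% + 1.5% municipal = 9% → $4.84
Dining chair $241.83: home furniture → 7.5% + 1.5% municipal = 9% → $21.76
Stainless water bottle $22.52: all other goods → 3.25% + 0% municipal = 3.25% → $0.73
Ski goggles $56.48: sporting goods → 6% + 2% municipal = 8% → $4.52
Acetaminophen (200 ct) $15.61: over-the-counter medication → 5% + 2.75% municipal = 7.75% → $1.21
Total tax = $5.22 + $3.51 + $4.84 + $21.76 + $0.73 + $4.52 + $1.21 = $41.79

$41.79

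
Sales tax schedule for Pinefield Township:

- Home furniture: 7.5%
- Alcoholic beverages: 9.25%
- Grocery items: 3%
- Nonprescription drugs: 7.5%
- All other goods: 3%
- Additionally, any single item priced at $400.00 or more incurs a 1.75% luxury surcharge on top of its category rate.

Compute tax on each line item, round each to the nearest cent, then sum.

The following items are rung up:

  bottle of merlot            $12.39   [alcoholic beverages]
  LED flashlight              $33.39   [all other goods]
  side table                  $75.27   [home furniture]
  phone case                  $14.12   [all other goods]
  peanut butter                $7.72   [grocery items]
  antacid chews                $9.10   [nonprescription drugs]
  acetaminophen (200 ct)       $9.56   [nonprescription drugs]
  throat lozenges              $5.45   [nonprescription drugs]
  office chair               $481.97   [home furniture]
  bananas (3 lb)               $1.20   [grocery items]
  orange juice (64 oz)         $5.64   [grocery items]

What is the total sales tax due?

$55.05

Bottle of merlot $12.39: alcoholic beverages → 9.25% → $1.15
LED flashlight $33.39: all other goods → 3% → $1.00
Side table $75.27: home furniture → 7.5% → $5.65
Phone case $14.12: all other goods → 3% → $0.42
Peanut butter $7.72: grocery items → 3% → $0.23
Antacid chews $9.10: nonprescription drugs → 7.5% → $0.68
Acetaminophen (200 ct) $9.56: nonprescription drugs → 7.5% → $0.72
Throat lozenges $5.45: nonprescription drugs → 7.5% → $0.41
Office chair $481.97: home furniture → 7.5% + 1.75% surcharge = 9.25% → $44.58
Bananas (3 lb) $1.20: grocery items → 3% → $0.04
Orange juice (64 oz) $5.64: grocery items → 3% → $0.17
Total tax = $1.15 + $1.00 + $5.65 + $0.42 + $0.23 + $0.68 + $0.72 + $0.41 + $44.58 + $0.04 + $0.17 = $55.05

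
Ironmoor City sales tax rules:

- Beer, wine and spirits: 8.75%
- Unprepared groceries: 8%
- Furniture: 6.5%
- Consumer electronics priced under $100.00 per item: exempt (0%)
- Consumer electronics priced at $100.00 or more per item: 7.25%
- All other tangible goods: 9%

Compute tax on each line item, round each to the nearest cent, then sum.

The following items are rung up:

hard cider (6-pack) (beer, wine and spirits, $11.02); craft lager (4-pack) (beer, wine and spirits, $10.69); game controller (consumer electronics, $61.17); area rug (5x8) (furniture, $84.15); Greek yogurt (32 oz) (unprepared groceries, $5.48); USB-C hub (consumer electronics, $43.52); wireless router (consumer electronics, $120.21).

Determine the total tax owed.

$16.53

Hard cider (6-pack) $11.02: beer, wine and spirits → 8.75% → $0.96
Craft lager (4-pack) $10.69: beer, wine and spirits → 8.75% → $0.94
Game controller $61.17: consumer electronics, under $100.00 → 0% → $0.00
Area rug (5x8) $84.15: furniture → 6.5% → $5.47
Greek yogurt (32 oz) $5.48: unprepared groceries → 8% → $0.44
USB-C hub $43.52: consumer electronics, under $100.00 → 0% → $0.00
Wireless router $120.21: consumer electronics, $100.00 or more → 7.25% → $8.72
Total tax = $0.96 + $0.94 + $5.47 + $0.44 + $8.72 = $16.53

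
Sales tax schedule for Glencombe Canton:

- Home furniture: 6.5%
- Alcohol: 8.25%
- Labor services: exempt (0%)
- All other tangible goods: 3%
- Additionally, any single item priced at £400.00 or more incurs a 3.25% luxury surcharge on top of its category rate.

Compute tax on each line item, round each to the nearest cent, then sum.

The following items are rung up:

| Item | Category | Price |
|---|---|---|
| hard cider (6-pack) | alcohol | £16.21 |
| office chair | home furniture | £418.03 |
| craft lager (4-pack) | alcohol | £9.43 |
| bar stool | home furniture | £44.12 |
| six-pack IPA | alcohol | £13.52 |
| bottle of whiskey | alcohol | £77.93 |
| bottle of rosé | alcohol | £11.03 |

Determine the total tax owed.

Hard cider (6-pack) £16.21: alcohol → 8.25% → £1.34
Office chair £418.03: home furniture → 6.5% + 3.25% surcharge = 9.75% → £40.76
Craft lager (4-pack) £9.43: alcohol → 8.25% → £0.78
Bar stool £44.12: home furniture → 6.5% → £2.87
Six-pack IPA £13.52: alcohol → 8.25% → £1.12
Bottle of whiskey £77.93: alcohol → 8.25% → £6.43
Bottle of rosé £11.03: alcohol → 8.25% → £0.91
Total tax = £1.34 + £40.76 + £0.78 + £2.87 + £1.12 + £6.43 + £0.91 = £54.21

£54.21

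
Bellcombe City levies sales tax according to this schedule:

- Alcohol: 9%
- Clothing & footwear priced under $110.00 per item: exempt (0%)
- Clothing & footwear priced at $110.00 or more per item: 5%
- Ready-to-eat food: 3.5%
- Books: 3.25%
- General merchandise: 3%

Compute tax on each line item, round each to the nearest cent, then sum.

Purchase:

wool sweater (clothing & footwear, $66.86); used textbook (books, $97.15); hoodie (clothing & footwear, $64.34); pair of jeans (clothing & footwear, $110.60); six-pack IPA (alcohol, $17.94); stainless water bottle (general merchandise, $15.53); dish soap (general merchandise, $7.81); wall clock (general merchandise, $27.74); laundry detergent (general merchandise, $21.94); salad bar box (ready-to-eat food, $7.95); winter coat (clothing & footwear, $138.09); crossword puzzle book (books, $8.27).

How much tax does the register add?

Wool sweater $66.86: clothing & footwear, under $110.00 → 0% → $0.00
Used textbook $97.15: books → 3.25% → $3.16
Hoodie $64.34: clothing & footwear, under $110.00 → 0% → $0.00
Pair of jeans $110.60: clothing & footwear, $110.00 or more → 5% → $5.53
Six-pack IPA $17.94: alcohol → 9% → $1.61
Stainless water bottle $15.53: general merchandise → 3% → $0.47
Dish soap $7.81: general merchandise → 3% → $0.23
Wall clock $27.74: general merchandise → 3% → $0.83
Laundry detergent $21.94: general merchandise → 3% → $0.66
Salad bar box $7.95: ready-to-eat food → 3.5% → $0.28
Winter coat $138.09: clothing & footwear, $110.00 or more → 5% → $6.90
Crossword puzzle book $8.27: books → 3.25% → $0.27
Total tax = $3.16 + $5.53 + $1.61 + $0.47 + $0.23 + $0.83 + $0.66 + $0.28 + $6.90 + $0.27 = $19.94

$19.94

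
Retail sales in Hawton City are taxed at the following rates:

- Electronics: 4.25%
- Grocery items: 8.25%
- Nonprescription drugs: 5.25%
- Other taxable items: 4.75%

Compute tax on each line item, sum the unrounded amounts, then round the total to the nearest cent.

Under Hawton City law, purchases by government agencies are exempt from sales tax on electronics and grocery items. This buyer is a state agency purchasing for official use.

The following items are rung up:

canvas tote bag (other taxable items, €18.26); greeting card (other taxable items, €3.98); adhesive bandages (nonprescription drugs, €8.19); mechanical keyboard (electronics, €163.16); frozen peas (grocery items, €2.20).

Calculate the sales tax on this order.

€1.49

Canvas tote bag €18.26: other taxable items → 4.75% → €0.86735
Greeting card €3.98: other taxable items → 4.75% → €0.18905
Adhesive bandages €8.19: nonprescription drugs → 5.25% → €0.429975
Mechanical keyboard €163.16: electronics, buyer-exempt → 0% → €0.00
Frozen peas €2.20: grocery items, buyer-exempt → 0% → €0.00
Unrounded tax sum = €1.486375 → €1.49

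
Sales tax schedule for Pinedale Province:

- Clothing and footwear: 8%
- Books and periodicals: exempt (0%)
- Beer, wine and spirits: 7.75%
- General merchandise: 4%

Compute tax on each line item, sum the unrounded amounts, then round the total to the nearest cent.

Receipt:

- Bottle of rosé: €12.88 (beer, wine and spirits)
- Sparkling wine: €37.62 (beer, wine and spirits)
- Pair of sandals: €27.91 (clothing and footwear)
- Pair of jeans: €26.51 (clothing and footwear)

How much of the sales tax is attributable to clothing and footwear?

€4.35

Pair of sandals €27.91: clothing and footwear → 8% → €2.2328
Pair of jeans €26.51: clothing and footwear → 8% → €2.1208
Tax on clothing and footwear: unrounded sum = €4.3536 → €4.35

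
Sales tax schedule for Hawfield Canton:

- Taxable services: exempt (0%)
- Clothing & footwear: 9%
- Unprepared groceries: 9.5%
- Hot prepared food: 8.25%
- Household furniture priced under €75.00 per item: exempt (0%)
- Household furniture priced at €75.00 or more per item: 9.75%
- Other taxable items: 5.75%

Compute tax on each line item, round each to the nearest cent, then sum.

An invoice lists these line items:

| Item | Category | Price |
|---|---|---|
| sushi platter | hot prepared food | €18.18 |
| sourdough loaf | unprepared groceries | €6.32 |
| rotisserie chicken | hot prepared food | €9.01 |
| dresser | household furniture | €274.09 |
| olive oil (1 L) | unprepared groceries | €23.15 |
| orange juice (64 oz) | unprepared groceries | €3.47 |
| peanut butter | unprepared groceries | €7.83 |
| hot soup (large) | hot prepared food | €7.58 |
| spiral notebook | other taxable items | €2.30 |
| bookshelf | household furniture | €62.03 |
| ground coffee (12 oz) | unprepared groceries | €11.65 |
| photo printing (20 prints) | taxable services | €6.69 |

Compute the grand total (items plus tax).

Sushi platter €18.18: hot prepared food → 8.25% → €1.50
Sourdough loaf €6.32: unprepared groceries → 9.5% → €0.60
Rotisserie chicken €9.01: hot prepared food → 8.25% → €0.74
Dresser €274.09: household furniture, €75.00 or more → 9.75% → €26.72
Olive oil (1 L) €23.15: unprepared groceries → 9.5% → €2.20
Orange juice (64 oz) €3.47: unprepared groceries → 9.5% → €0.33
Peanut butter €7.83: unprepared groceries → 9.5% → €0.74
Hot soup (large) €7.58: hot prepared food → 8.25% → €0.63
Spiral notebook €2.30: other taxable items → 5.75% → €0.13
Bookshelf €62.03: household furniture, under €75.00 → 0% → €0.00
Ground coffee (12 oz) €11.65: unprepared groceries → 9.5% → €1.11
Photo printing (20 prints) €6.69: taxable services → 0% → €0.00
Subtotal = €432.30; tax = €34.70; total due = €467.00

€467.00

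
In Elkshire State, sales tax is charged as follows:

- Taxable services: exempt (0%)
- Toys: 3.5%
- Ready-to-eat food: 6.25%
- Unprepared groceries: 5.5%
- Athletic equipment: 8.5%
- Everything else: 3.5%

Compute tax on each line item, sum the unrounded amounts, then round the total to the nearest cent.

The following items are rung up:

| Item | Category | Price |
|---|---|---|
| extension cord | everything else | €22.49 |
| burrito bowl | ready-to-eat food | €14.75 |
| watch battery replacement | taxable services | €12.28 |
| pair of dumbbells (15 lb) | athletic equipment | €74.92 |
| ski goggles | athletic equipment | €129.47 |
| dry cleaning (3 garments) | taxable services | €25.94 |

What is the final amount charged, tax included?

€298.93

Extension cord €22.49: everything else → 3.5% → €0.78715
Burrito bowl €14.75: ready-to-eat food → 6.25% → €0.921875
Watch battery replacement €12.28: taxable services → 0% → €0.00
Pair of dumbbells (15 lb) €74.92: athletic equipment → 8.5% → €6.3682
Ski goggles €129.47: athletic equipment → 8.5% → €11.00495
Dry cleaning (3 garments) €25.94: taxable services → 0% → €0.00
Subtotal = €279.85; unrounded tax = €19.082175 → €19.08; total due = €298.93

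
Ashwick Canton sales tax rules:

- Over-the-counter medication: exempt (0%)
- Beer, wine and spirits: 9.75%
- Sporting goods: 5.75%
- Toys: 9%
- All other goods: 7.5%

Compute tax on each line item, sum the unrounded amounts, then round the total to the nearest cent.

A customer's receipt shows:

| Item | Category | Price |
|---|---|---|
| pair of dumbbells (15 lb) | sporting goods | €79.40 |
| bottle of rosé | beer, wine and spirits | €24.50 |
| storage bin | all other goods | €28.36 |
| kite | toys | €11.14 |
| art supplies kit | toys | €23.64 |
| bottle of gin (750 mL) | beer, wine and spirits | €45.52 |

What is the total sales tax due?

€16.65

Pair of dumbbells (15 lb) €79.40: sporting goods → 5.75% → €4.5655
Bottle of rosé €24.50: beer, wine and spirits → 9.75% → €2.38875
Storage bin €28.36: all other goods → 7.5% → €2.127
Kite €11.14: toys → 9% → €1.0026
Art supplies kit €23.64: toys → 9% → €2.1276
Bottle of gin (750 mL) €45.52: beer, wine and spirits → 9.75% → €4.4382
Unrounded tax sum = €16.64965 → €16.65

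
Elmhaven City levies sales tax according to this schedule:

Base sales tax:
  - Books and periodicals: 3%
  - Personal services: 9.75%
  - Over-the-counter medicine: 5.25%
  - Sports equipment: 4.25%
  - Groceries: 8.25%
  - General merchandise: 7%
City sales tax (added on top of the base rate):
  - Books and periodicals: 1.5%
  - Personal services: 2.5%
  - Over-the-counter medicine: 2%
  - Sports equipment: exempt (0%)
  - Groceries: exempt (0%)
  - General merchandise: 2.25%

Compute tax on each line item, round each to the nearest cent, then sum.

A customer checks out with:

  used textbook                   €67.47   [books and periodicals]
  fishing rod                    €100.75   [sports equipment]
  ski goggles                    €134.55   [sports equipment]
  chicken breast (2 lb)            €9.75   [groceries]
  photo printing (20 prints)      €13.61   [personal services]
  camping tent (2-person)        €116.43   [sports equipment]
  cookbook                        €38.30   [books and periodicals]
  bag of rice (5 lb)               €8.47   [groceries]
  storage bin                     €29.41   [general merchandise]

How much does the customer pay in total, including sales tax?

€544.34

Used textbook €67.47: books and periodicals → 3% + 1.5% city = 4.5% → €3.04
Fishing rod €100.75: sports equipment → 4.25% + 0% city = 4.25% → €4.28
Ski goggles €134.55: sports equipment → 4.25% + 0% city = 4.25% → €5.72
Chicken breast (2 lb) €9.75: groceries → 8.25% + 0% city = 8.25% → €0.80
Photo printing (20 prints) €13.61: personal services → 9.75% + 2.5% city = 12.25% → €1.67
Camping tent (2-person) €116.43: sports equipment → 4.25% + 0% city = 4.25% → €4.95
Cookbook €38.30: books and periodicals → 3% + 1.5% city = 4.5% → €1.72
Bag of rice (5 lb) €8.47: groceries → 8.25% + 0% city = 8.25% → €0.70
Storage bin €29.41: general merchandise → 7% + 2.25% city = 9.25% → €2.72
Subtotal = €518.74; tax = €25.60; total due = €544.34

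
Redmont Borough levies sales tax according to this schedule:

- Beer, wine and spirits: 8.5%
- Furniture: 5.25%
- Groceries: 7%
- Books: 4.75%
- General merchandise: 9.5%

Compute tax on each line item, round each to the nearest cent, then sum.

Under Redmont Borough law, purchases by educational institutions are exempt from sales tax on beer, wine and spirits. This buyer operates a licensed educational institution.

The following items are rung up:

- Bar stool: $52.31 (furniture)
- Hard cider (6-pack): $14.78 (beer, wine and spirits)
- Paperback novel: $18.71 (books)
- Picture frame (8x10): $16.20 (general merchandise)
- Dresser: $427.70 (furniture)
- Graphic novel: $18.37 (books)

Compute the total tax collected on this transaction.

$28.50

Bar stool $52.31: furniture → 5.25% → $2.75
Hard cider (6-pack) $14.78: beer, wine and spirits, buyer-exempt → 0% → $0.00
Paperback novel $18.71: books → 4.75% → $0.89
Picture frame (8x10) $16.20: general merchandise → 9.5% → $1.54
Dresser $427.70: furniture → 5.25% → $22.45
Graphic novel $18.37: books → 4.75% → $0.87
Total tax = $2.75 + $0.89 + $1.54 + $22.45 + $0.87 = $28.50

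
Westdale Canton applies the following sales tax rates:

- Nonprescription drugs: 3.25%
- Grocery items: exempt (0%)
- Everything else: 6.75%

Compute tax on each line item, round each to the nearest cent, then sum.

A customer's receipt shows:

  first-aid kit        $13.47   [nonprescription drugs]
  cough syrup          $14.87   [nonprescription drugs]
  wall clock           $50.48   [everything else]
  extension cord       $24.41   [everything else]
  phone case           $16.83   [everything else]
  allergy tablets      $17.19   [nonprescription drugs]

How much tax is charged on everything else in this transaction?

$6.20

Wall clock $50.48: everything else → 6.75% → $3.41
Extension cord $24.41: everything else → 6.75% → $1.65
Phone case $16.83: everything else → 6.75% → $1.14
Tax on everything else = $3.41 + $1.65 + $1.14 = $6.20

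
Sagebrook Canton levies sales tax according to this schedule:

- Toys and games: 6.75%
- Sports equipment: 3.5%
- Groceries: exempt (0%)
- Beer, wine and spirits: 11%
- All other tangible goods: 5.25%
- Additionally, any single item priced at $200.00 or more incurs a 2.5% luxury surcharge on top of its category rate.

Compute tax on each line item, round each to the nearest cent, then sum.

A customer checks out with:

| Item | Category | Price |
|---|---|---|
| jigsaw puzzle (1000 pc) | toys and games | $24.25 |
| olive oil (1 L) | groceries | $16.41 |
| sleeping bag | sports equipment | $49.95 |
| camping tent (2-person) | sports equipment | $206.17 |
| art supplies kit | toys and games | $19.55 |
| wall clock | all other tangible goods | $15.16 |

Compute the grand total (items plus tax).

$349.37

Jigsaw puzzle (1000 pc) $24.25: toys and games → 6.75% → $1.64
Olive oil (1 L) $16.41: groceries → 0% → $0.00
Sleeping bag $49.95: sports equipment → 3.5% → $1.75
Camping tent (2-person) $206.17: sports equipment → 3.5% + 2.5% surcharge = 6% → $12.37
Art supplies kit $19.55: toys and games → 6.75% → $1.32
Wall clock $15.16: all other tangible goods → 5.25% → $0.80
Subtotal = $331.49; tax = $17.88; total due = $349.37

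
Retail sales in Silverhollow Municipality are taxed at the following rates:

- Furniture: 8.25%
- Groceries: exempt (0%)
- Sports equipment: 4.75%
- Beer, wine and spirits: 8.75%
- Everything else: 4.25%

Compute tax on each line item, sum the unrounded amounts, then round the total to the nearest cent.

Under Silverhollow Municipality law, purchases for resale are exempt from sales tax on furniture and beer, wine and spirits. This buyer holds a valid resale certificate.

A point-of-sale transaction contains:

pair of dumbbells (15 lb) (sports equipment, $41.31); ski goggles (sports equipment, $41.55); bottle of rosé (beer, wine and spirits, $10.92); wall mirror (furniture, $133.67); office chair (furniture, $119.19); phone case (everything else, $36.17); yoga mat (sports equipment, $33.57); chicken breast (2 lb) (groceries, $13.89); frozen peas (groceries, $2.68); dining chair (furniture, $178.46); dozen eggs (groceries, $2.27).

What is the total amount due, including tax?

Pair of dumbbells (15 lb) $41.31: sports equipment → 4.75% → $1.962225
Ski goggles $41.55: sports equipment → 4.75% → $1.973625
Bottle of rosé $10.92: beer, wine and spirits, buyer-exempt → 0% → $0.00
Wall mirror $133.67: furniture, buyer-exempt → 0% → $0.00
Office chair $119.19: furniture, buyer-exempt → 0% → $0.00
Phone case $36.17: everything else → 4.25% → $1.537225
Yoga mat $33.57: sports equipment → 4.75% → $1.594575
Chicken breast (2 lb) $13.89: groceries → 0% → $0.00
Frozen peas $2.68: groceries → 0% → $0.00
Dining chair $178.46: furniture, buyer-exempt → 0% → $0.00
Dozen eggs $2.27: groceries → 0% → $0.00
Subtotal = $613.68; unrounded tax = $7.06765 → $7.07; total due = $620.75

$620.75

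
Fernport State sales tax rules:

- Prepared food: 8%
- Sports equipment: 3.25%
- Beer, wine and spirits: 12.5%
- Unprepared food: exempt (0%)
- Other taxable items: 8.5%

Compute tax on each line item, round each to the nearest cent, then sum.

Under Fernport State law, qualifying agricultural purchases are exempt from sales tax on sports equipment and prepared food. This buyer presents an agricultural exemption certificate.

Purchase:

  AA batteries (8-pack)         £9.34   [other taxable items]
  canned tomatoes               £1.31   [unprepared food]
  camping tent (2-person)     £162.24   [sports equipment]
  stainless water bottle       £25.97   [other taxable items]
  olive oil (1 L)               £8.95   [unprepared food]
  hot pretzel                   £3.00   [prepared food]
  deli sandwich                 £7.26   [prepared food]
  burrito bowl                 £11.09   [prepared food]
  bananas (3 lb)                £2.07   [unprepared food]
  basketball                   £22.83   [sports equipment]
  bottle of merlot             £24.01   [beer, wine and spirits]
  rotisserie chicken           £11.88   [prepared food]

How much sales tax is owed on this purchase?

AA batteries (8-pack) £9.34: other taxable items → 8.5% → £0.79
Canned tomatoes £1.31: unprepared food → 0% → £0.00
Camping tent (2-person) £162.24: sports equipment, buyer-exempt → 0% → £0.00
Stainless water bottle £25.97: other taxable items → 8.5% → £2.21
Olive oil (1 L) £8.95: unprepared food → 0% → £0.00
Hot pretzel £3.00: prepared food, buyer-exempt → 0% → £0.00
Deli sandwich £7.26: prepared food, buyer-exempt → 0% → £0.00
Burrito bowl £11.09: prepared food, buyer-exempt → 0% → £0.00
Bananas (3 lb) £2.07: unprepared food → 0% → £0.00
Basketball £22.83: sports equipment, buyer-exempt → 0% → £0.00
Bottle of merlot £24.01: beer, wine and spirits → 12.5% → £3.00
Rotisserie chicken £11.88: prepared food, buyer-exempt → 0% → £0.00
Total tax = £0.79 + £2.21 + £3.00 = £6.00

£6.00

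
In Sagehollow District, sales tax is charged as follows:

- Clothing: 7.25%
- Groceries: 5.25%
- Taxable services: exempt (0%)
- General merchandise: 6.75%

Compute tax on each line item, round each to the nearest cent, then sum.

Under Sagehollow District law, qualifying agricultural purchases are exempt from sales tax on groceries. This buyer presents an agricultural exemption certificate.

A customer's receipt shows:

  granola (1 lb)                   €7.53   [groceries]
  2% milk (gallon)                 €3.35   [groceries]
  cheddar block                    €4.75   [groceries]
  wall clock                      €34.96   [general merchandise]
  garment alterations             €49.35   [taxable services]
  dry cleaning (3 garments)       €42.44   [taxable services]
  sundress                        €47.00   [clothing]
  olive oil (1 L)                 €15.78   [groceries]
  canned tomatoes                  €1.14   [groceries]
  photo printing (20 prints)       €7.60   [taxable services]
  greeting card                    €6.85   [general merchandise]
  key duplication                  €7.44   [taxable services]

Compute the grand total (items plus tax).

€234.42

Granola (1 lb) €7.53: groceries, buyer-exempt → 0% → €0.00
2% milk (gallon) €3.35: groceries, buyer-exempt → 0% → €0.00
Cheddar block €4.75: groceries, buyer-exempt → 0% → €0.00
Wall clock €34.96: general merchandise → 6.75% → €2.36
Garment alterations €49.35: taxable services → 0% → €0.00
Dry cleaning (3 garments) €42.44: taxable services → 0% → €0.00
Sundress €47.00: clothing → 7.25% → €3.41
Olive oil (1 L) €15.78: groceries, buyer-exempt → 0% → €0.00
Canned tomatoes €1.14: groceries, buyer-exempt → 0% → €0.00
Photo printing (20 prints) €7.60: taxable services → 0% → €0.00
Greeting card €6.85: general merchandise → 6.75% → €0.46
Key duplication €7.44: taxable services → 0% → €0.00
Subtotal = €228.19; tax = €6.23; total due = €234.42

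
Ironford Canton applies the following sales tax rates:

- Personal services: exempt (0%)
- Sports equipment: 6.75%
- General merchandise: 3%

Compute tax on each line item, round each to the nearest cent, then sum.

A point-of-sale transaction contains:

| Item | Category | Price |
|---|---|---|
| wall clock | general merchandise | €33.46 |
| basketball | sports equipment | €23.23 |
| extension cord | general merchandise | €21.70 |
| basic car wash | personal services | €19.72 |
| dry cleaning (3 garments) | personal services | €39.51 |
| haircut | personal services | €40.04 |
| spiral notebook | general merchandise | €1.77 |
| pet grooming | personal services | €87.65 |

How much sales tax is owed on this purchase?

€3.27

Wall clock €33.46: general merchandise → 3% → €1.00
Basketball €23.23: sports equipment → 6.75% → €1.57
Extension cord €21.70: general merchandise → 3% → €0.65
Basic car wash €19.72: personal services → 0% → €0.00
Dry cleaning (3 garments) €39.51: personal services → 0% → €0.00
Haircut €40.04: personal services → 0% → €0.00
Spiral notebook €1.77: general merchandise → 3% → €0.05
Pet grooming €87.65: personal services → 0% → €0.00
Total tax = €1.00 + €1.57 + €0.65 + €0.05 = €3.27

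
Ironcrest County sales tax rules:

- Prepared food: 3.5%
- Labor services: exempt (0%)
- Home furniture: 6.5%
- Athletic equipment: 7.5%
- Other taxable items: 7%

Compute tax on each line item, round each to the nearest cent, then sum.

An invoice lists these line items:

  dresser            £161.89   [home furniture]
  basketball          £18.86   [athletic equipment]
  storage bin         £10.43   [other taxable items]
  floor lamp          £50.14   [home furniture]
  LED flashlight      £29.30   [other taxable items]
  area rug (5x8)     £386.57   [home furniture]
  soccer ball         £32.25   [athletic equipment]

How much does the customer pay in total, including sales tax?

£734.96

Dresser £161.89: home furniture → 6.5% → £10.52
Basketball £18.86: athletic equipment → 7.5% → £1.41
Storage bin £10.43: other taxable items → 7% → £0.73
Floor lamp £50.14: home furniture → 6.5% → £3.26
LED flashlight £29.30: other taxable items → 7% → £2.05
Area rug (5x8) £386.57: home furniture → 6.5% → £25.13
Soccer ball £32.25: athletic equipment → 7.5% → £2.42
Subtotal = £689.44; tax = £45.52; total due = £734.96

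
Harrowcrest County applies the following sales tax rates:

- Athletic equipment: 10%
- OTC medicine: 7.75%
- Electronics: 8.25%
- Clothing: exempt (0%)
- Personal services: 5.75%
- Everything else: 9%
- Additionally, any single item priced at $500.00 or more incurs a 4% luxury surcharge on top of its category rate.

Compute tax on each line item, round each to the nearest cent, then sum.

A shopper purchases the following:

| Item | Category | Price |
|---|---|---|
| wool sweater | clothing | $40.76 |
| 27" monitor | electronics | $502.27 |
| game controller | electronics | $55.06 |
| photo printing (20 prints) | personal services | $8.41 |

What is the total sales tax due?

Wool sweater $40.76: clothing → 0% → $0.00
27" monitor $502.27: electronics → 8.25% + 4% surcharge = 12.25% → $61.53
Game controller $55.06: electronics → 8.25% → $4.54
Photo printing (20 prints) $8.41: personal services → 5.75% → $0.48
Total tax = $61.53 + $4.54 + $0.48 = $66.55

$66.55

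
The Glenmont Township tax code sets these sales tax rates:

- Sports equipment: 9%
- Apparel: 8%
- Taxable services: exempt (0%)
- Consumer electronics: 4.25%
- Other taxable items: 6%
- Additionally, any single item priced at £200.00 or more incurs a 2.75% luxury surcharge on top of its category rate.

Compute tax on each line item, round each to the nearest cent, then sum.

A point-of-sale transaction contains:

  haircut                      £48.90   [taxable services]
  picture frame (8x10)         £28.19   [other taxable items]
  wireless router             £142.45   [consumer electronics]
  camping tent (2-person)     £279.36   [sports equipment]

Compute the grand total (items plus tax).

Haircut £48.90: taxable services → 0% → £0.00
Picture frame (8x10) £28.19: other taxable items → 6% → £1.69
Wireless router £142.45: consumer electronics → 4.25% → £6.05
Camping tent (2-person) £279.36: sports equipment → 9% + 2.75% surcharge = 11.75% → £32.82
Subtotal = £498.90; tax = £40.56; total due = £539.46

£539.46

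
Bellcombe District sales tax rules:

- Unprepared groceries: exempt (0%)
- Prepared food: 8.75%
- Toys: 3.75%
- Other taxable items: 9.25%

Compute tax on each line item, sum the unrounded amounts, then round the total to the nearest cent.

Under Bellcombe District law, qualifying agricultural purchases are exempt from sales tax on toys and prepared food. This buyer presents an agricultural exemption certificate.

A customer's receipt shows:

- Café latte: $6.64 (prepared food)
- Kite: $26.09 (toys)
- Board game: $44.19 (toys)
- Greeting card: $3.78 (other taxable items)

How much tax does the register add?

Café latte $6.64: prepared food, buyer-exempt → 0% → $0.00
Kite $26.09: toys, buyer-exempt → 0% → $0.00
Board game $44.19: toys, buyer-exempt → 0% → $0.00
Greeting card $3.78: other taxable items → 9.25% → $0.34965
Unrounded tax sum = $0.34965 → $0.35

$0.35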